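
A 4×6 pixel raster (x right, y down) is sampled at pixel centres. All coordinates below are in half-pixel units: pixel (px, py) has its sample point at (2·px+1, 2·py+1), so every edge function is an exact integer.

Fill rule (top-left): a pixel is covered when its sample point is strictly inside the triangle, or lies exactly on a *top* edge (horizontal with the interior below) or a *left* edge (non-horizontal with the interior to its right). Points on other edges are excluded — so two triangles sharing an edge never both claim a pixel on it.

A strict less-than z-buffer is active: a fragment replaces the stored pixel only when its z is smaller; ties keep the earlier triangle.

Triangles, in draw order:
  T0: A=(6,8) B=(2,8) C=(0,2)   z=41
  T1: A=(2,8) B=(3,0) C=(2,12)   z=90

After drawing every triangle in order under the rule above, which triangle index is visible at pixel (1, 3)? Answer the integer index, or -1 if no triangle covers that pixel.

T0:
  2·area = 24
  edge (6, 8)→(2, 8): d=(-4,0) right/bottom  bias=-1
  edge (2, 8)→(0, 2): d=(-2,-6) top-left  bias=+0
  edge (0, 2)→(6, 8): d=(6,6) right/bottom  bias=-1
    (0,1)@(1, 3): e=[20,4,0] → .  [on edge]
    (0,2)@(1, 5): e=[12,0,12] → X  [on edge]
    (1,2)@(3, 5): e=[12,12,0] → .  [on edge]
    (0,3)@(1, 7): e=[4,-4,24] → .
    (1,3)@(3, 7): e=[4,8,12] → X
    (2,3)@(5, 7): e=[4,20,0] → .  [on edge]
    (1,4)@(3, 9): e=[-4,4,24] → .
    (3,4)@(7, 9): e=[-4,28,0] → .  [on edge]
    (1,5)@(3, 11): e=[-12,0,36] → .  [on edge]
  covered (2 px):
    . . . .
    . . . .
    X . . .
    . X . .
    . . . .
    . . . .
T1:
  2·area = 4
  edge (2, 8)→(3, 0): d=(1,-8) top-left  bias=+0
  edge (3, 0)→(2, 12): d=(-1,12) right/bottom  bias=-1
  edge (2, 12)→(2, 8): d=(0,-4) top-left  bias=+0
  covered (0 px):
    . . . .
    . . . .
    . . . .
    . . . .
    . . . .
    . . . .

Z-buffer (winner per pixel, '.' = empty):
  . . . .
  . . . .
  0 . . .
  . 0 . .
  . . . .
  . . . .

Result: 0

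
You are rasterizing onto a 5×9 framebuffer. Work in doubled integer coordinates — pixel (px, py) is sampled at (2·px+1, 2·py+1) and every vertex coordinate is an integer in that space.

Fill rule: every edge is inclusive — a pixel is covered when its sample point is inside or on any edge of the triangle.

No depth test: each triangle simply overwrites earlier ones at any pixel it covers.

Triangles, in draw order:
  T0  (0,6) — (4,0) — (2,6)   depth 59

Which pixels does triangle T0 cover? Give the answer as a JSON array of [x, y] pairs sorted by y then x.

T0:
  2·area = 12
  edge (0, 6)→(4, 0): d=(4,-6) inclusive
  edge (4, 0)→(2, 6): d=(-2,6) inclusive
  edge (2, 6)→(0, 6): d=(-2,0) inclusive
    (1,1)@(3, 3): e=[6,0,6] → X  [on edge]
    (2,1)@(5, 3): e=[18,-12,6] → .
    (0,2)@(1, 5): e=[2,8,2] → X
    (1,2)@(3, 5): e=[14,-4,2] → .
    (0,3)@(1, 7): e=[10,4,-2] → .
    (0,4)@(1, 9): e=[18,0,-6] → .  [on edge]
  covered (2 px):
    . . . . .
    . X . . .
    X . . . .
    . . . . .
    . . . . .
    . . . . .
    . . . . .
    . . . . .
    . . . . .

Result: [[1,1],[0,2]]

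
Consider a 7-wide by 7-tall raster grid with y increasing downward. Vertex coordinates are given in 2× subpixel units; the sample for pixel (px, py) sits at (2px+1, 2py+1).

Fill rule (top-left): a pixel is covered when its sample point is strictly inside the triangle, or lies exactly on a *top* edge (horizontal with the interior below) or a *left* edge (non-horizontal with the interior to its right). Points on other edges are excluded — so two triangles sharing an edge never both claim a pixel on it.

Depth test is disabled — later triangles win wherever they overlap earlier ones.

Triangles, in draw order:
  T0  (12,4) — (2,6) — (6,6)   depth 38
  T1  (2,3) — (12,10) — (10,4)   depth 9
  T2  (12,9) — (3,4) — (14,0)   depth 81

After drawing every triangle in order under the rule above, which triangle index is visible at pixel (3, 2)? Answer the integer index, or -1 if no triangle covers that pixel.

T0:
  2·area = 8  (B↔C swapped to make it positive)
  edge (12, 4)→(6, 6): d=(-6,2) right/bottom  bias=-1
  edge (6, 6)→(2, 6): d=(-4,0) right/bottom  bias=-1
  edge (2, 6)→(12, 4): d=(10,-2) top-left  bias=+0
    (3,2)@(7, 5): e=[4,4,0] → X  [on edge]
    (4,2)@(9, 5): e=[0,4,4] → .  [on edge]
    (1,3)@(3, 7): e=[0,-4,12] → .  [on edge]
    (3,3)@(7, 7): e=[-8,-4,20] → .
  covered (1 px):
    . . . . . . .
    . . . . . . .
    . . . X . . .
    . . . . . . .
    . . . . . . .
    . . . . . . .
    . . . . . . .
T1:
  2·area = 46  (B↔C swapped to make it positive)
  edge (2, 3)→(10, 4): d=(8,1) right/bottom  bias=-1
  edge (10, 4)→(12, 10): d=(2,6) right/bottom  bias=-1
  edge (12, 10)→(2, 3): d=(-10,-7) top-left  bias=+0
    (4,0)@(9, 1): e=[-23,0,69] → .  [on edge]
    (2,2)@(5, 5): e=[13,32,1] → X
    (3,2)@(7, 5): e=[11,20,15] → X
    (4,2)@(9, 5): e=[9,8,29] → X
    (5,2)@(11, 5): e=[7,-4,43] → .
    (2,3)@(5, 7): e=[29,36,-19] → .
    (3,3)@(7, 7): e=[27,24,-5] → .
    (4,3)@(9, 7): e=[25,12,9] → X
    (5,3)@(11, 7): e=[23,0,23] → .  [on edge]
    (4,4)@(9, 9): e=[41,16,-11] → .
    (5,4)@(11, 9): e=[39,4,3] → X
    (6,4)@(13, 9): e=[37,-8,17] → .
    (6,6)@(13, 13): e=[69,0,-23] → .  [on edge]
  covered (5 px):
    . . . . . . .
    . . . . . . .
    . . X X X . .
    . . . . X . .
    . . . . . X .
    . . . . . . .
    . . . . . . .
T2:
  2·area = 91
  edge (12, 9)→(3, 4): d=(-9,-5) top-left  bias=+0
  edge (3, 4)→(14, 0): d=(11,-4) top-left  bias=+0
  edge (14, 0)→(12, 9): d=(-2,9) right/bottom  bias=-1
    (6,0)@(13, 1): e=[77,7,7] → X
    (3,1)@(7, 3): e=[29,5,57] → X
    (4,1)@(9, 3): e=[39,13,39] → X
    (5,1)@(11, 3): e=[49,21,21] → X
    (2,2)@(5, 5): e=[1,19,71] → X
    (6,2)@(13, 5): e=[41,51,-1] → .
    (2,3)@(5, 7): e=[-17,41,67] → .
    (3,3)@(7, 7): e=[-7,49,49] → .
    (4,3)@(9, 7): e=[3,57,31] → X
    (6,3)@(13, 7): e=[23,73,-5] → .
    (4,4)@(9, 9): e=[-15,79,27] → .
    (5,4)@(11, 9): e=[-5,87,9] → .
  covered (11 px):
    . . . . . . X
    . . . X X X X
    . . X X X X .
    . . . . X X .
    . . . . . . .
    . . . . . . .
    . . . . . . .

Z-buffer (winner per pixel, '.' = empty):
  . . . . . . 2
  . . . 2 2 2 2
  . . 2 2 2 2 .
  . . . . 2 2 .
  . . . . . 1 .
  . . . . . . .
  . . . . . . .

Answer: 2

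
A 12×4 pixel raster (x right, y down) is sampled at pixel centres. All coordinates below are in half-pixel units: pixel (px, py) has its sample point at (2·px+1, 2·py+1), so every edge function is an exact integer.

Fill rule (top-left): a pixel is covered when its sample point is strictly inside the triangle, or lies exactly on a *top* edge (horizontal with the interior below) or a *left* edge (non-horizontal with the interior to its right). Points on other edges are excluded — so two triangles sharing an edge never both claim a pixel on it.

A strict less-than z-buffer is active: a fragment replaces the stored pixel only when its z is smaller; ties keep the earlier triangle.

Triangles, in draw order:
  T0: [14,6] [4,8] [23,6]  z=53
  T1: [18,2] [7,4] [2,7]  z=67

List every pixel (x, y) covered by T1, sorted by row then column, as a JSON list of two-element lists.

T0:
  2·area = 18  (B↔C swapped to make it positive)
  edge (14, 6)→(23, 6): d=(9,0) top-left  bias=+0
  edge (23, 6)→(4, 8): d=(-19,2) right/bottom  bias=-1
  edge (4, 8)→(14, 6): d=(10,-2) top-left  bias=+0
    (9,2)@(19, 5): e=[-9,27,0] → ·  [on edge]
    (4,3)@(9, 7): e=[9,9,0] → █  [on edge]
    (5,3)@(11, 7): e=[9,5,4] → █
    (6,3)@(13, 7): e=[9,1,8] → █
    (7,3)@(15, 7): e=[9,-3,12] → ·
  covered (3 px):
    · · · · · · · · · · · ·
    · · · · · · · · · · · ·
    · · · · · · · · · · · ·
    · · · · █ █ █ · · · · ·
T1:
  2·area = 23  (B↔C swapped to make it positive)
  edge (18, 2)→(2, 7): d=(-16,5) right/bottom  bias=-1
  edge (2, 7)→(7, 4): d=(5,-3) top-left  bias=+0
  edge (7, 4)→(18, 2): d=(11,-2) top-left  bias=+0
    (6,1)@(13, 3): e=[9,13,1] → █
    (7,1)@(15, 3): e=[-1,19,5] → ·
    (3,2)@(7, 5): e=[7,5,11] → █
    (4,2)@(9, 5): e=[-3,11,15] → ·
    (6,2)@(13, 5): e=[-23,23,23] → ·
    (3,3)@(7, 7): e=[-25,15,33] → ·
  covered (2 px):
    · · · · · · · · · · · ·
    · · · · · · █ · · · · ·
    · · · █ · · · · · · · ·
    · · · · · · · · · · · ·

Answer: [[6,1],[3,2]]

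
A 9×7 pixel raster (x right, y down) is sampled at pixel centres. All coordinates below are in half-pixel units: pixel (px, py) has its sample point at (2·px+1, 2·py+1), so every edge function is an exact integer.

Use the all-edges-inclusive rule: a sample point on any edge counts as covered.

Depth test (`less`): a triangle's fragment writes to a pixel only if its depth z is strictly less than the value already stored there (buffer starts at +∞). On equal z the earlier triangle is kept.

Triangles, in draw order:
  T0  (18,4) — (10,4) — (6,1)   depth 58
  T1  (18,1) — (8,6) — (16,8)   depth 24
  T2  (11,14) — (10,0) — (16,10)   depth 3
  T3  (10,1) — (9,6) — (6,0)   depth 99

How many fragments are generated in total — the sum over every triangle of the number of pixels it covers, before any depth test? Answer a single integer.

T0:
  2·area = 24
  edge (18, 4)→(10, 4): d=(-8,0) inclusive
  edge (10, 4)→(6, 1): d=(-4,-3) inclusive
  edge (6, 1)→(18, 4): d=(12,3) inclusive
    (4,1)@(9, 3): e=[8,1,15] → X
    (5,1)@(11, 3): e=[8,7,9] → X
    (6,1)@(13, 3): e=[8,13,3] → X
    (7,1)@(15, 3): e=[8,19,-3] → .
    (4,2)@(9, 5): e=[-8,-7,39] → .
    (5,2)@(11, 5): e=[-8,-1,33] → .
    (6,2)@(13, 5): e=[-8,5,27] → .
  covered (3 px):
    . . . . . . . . .
    . . . . X X X . .
    . . . . . . . . .
    . . . . . . . . .
    . . . . . . . . .
    . . . . . . . . .
    . . . . . . . . .
T1:
  2·area = 60  (B↔C swapped to make it positive)
  edge (18, 1)→(16, 8): d=(-2,7) inclusive
  edge (16, 8)→(8, 6): d=(-8,-2) inclusive
  edge (8, 6)→(18, 1): d=(10,-5) inclusive
    (7,1)@(15, 3): e=[17,38,5] → X
    (8,1)@(17, 3): e=[3,42,15] → X
    (5,2)@(11, 5): e=[41,14,5] → X
    (6,2)@(13, 5): e=[27,18,15] → X
    (8,2)@(17, 5): e=[-1,26,35] → .
    (5,3)@(11, 7): e=[37,-2,25] → .
    (6,3)@(13, 7): e=[23,2,35] → X
    (8,3)@(17, 7): e=[-5,10,55] → .
    (6,4)@(13, 9): e=[19,-14,55] → .
    (7,4)@(15, 9): e=[5,-10,65] → .
  covered (7 px):
    . . . . . . . . .
    . . . . . . . X X
    . . . . . X X X .
    . . . . . . X X .
    . . . . . . . . .
    . . . . . . . . .
    . . . . . . . . .
T2:
  2·area = 74
  edge (11, 14)→(10, 0): d=(-1,-14) inclusive
  edge (10, 0)→(16, 10): d=(6,10) inclusive
  edge (16, 10)→(11, 14): d=(-5,4) inclusive
    (5,1)@(11, 3): e=[11,8,55] → X
    (6,1)@(13, 3): e=[39,-12,47] → .
    (5,2)@(11, 5): e=[9,20,45] → X
    (6,2)@(13, 5): e=[37,0,37] → X  [on edge]
    (7,2)@(15, 5): e=[65,-20,29] → .
    (5,3)@(11, 7): e=[7,32,35] → X
    (7,3)@(15, 7): e=[63,-8,19] → .
    (5,4)@(11, 9): e=[5,44,25] → X
    (7,4)@(15, 9): e=[61,4,9] → X
    (8,4)@(17, 9): e=[89,-16,1] → .
    (5,5)@(11, 11): e=[3,56,15] → X
    (7,5)@(15, 11): e=[59,16,-1] → .
  covered (11 px):
    . . . . . . . . .
    . . . . . X . . .
    . . . . . X X . .
    . . . . . X X . .
    . . . . . X X X .
    . . . . . X X . .
    . . . . . X . . .
T3:
  2·area = 21
  edge (10, 1)→(9, 6): d=(-1,5) inclusive
  edge (9, 6)→(6, 0): d=(-3,-6) inclusive
  edge (6, 0)→(10, 1): d=(4,1) inclusive
    (3,0)@(7, 1): e=[15,3,3] → X
    (4,0)@(9, 1): e=[5,15,1] → X
    (5,0)@(11, 1): e=[-5,27,-1] → .
    (3,1)@(7, 3): e=[13,-3,11] → .
    (4,1)@(9, 3): e=[3,9,9] → X
    (5,1)@(11, 3): e=[-7,21,7] → .
    (4,2)@(9, 5): e=[1,3,17] → X
    (5,2)@(11, 5): e=[-9,15,15] → .
    (4,3)@(9, 7): e=[-1,-3,25] → .
  covered (4 px):
    . . . X X . . . .
    . . . . X . . . .
    . . . . X . . . .
    . . . . . . . . .
    . . . . . . . . .
    . . . . . . . . .
    . . . . . . . . .

Final: 25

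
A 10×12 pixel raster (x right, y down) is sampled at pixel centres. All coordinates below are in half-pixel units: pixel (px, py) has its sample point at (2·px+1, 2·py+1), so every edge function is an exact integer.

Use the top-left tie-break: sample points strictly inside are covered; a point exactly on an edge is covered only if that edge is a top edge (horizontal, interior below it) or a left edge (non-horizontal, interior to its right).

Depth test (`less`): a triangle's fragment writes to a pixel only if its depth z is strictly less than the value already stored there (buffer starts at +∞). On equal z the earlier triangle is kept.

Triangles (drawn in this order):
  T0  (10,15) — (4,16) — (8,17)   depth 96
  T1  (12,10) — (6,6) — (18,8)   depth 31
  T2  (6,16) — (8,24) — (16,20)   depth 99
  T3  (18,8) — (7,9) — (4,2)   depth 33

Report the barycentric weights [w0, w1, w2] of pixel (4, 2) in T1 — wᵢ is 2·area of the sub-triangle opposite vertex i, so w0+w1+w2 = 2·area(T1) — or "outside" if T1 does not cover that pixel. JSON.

T0:
  2·area = 10  (B↔C swapped to make it positive)
  edge (10, 15)→(8, 17): d=(-2,2) right/bottom  bias=-1
  edge (8, 17)→(4, 16): d=(-4,-1) top-left  bias=+0
  edge (4, 16)→(10, 15): d=(6,-1) top-left  bias=+0
  covered (0 px):
    . . . . . . . . . .
    . . . . . . . . . .
    . . . . . . . . . .
    . . . . . . . . . .
    . . . . . . . . . .
    . . . . . . . . . .
    . . . . . . . . . .
    . . . . . . . . . .
    . . . . . . . . . .
    . . . . . . . . . .
    . . . . . . . . . .
    . . . . . . . . . .
T1:
  2·area = 36
  edge (12, 10)→(6, 6): d=(-6,-4) top-left  bias=+0
  edge (6, 6)→(18, 8): d=(12,2) right/bottom  bias=-1
  edge (18, 8)→(12, 10): d=(-6,2) right/bottom  bias=-1
    (4,3)@(9, 7): e=[6,6,24] → X
    (5,3)@(11, 7): e=[14,2,20] → X
    (6,3)@(13, 7): e=[22,-2,16] → .
    (4,4)@(9, 9): e=[-6,30,12] → .
    (5,4)@(11, 9): e=[2,26,8] → X
    (6,4)@(13, 9): e=[10,22,4] → X
    (7,4)@(15, 9): e=[18,18,0] → .  [on edge]
    (4,5)@(9, 11): e=[-18,54,0] → .  [on edge]
    (5,5)@(11, 11): e=[-10,50,-4] → .
    (6,5)@(13, 11): e=[-2,46,-8] → .
    (1,6)@(3, 13): e=[-54,90,0] → .  [on edge]
  covered (4 px):
    . . . . . . . . . .
    . . . . . . . . . .
    . . . . . . . . . .
    . . . . X X . . . .
    . . . . . X X . . .
    . . . . . . . . . .
    . . . . . . . . . .
    . . . . . . . . . .
    . . . . . . . . . .
    . . . . . . . . . .
    . . . . . . . . . .
    . . . . . . . . . .
T2:
  2·area = 72  (B↔C swapped to make it positive)
  edge (6, 16)→(16, 20): d=(10,4) right/bottom  bias=-1
  edge (16, 20)→(8, 24): d=(-8,4) right/bottom  bias=-1
  edge (8, 24)→(6, 16): d=(-2,-8) top-left  bias=+0
    (3,8)@(7, 17): e=[6,60,6] → X
    (4,8)@(9, 17): e=[-2,52,22] → .
    (3,9)@(7, 19): e=[26,44,2] → X
    (4,9)@(9, 19): e=[18,36,18] → X
    (5,9)@(11, 19): e=[10,28,34] → X
    (6,9)@(13, 19): e=[2,20,50] → X
    (7,9)@(15, 19): e=[-6,12,66] → .
    (3,10)@(7, 21): e=[46,28,-2] → .
    (4,10)@(9, 21): e=[38,20,14] → X
    (7,10)@(15, 21): e=[14,-4,62] → .
    (4,11)@(9, 23): e=[58,4,10] → X
    (5,11)@(11, 23): e=[50,-4,26] → .
  covered (9 px):
    . . . . . . . . . .
    . . . . . . . . . .
    . . . . . . . . . .
    . . . . . . . . . .
    . . . . . . . . . .
    . . . . . . . . . .
    . . . . . . . . . .
    . . . . . . . . . .
    . . . X . . . . . .
    . . . X X X X . . .
    . . . . X X X . . .
    . . . . X . . . . .
T3:
  2·area = 80
  edge (18, 8)→(7, 9): d=(-11,1) right/bottom  bias=-1
  edge (7, 9)→(4, 2): d=(-3,-7) top-left  bias=+0
  edge (4, 2)→(18, 8): d=(14,6) right/bottom  bias=-1
    (2,1)@(5, 3): e=[68,4,8] → X
    (3,1)@(7, 3): e=[66,18,-4] → .
    (2,2)@(5, 5): e=[46,-2,36] → .
    (3,2)@(7, 5): e=[44,12,24] → X
    (4,2)@(9, 5): e=[42,26,12] → X
    (5,2)@(11, 5): e=[40,40,0] → .  [on edge]
    (3,3)@(7, 7): e=[22,6,52] → X
    (5,3)@(11, 7): e=[18,34,28] → X
    (6,3)@(13, 7): e=[16,48,16] → X
    (7,3)@(15, 7): e=[14,62,4] → X
    (8,3)@(17, 7): e=[12,76,-8] → .
    (3,4)@(7, 9): e=[0,0,80] → .  [on edge]
    (6,11)@(13, 23): e=[-160,0,240] → .  [on edge]
  covered (8 px):
    . . . . . . . . . .
    . . X . . . . . . .
    . . . X X . . . . .
    . . . X X X X X . .
    . . . . . . . . . .
    . . . . . . . . . .
    . . . . . . . . . .
    . . . . . . . . . .
    . . . . . . . . . .
    . . . . . . . . . .
    . . . . . . . . . .
    . . . . . . . . . .

Final: "outside"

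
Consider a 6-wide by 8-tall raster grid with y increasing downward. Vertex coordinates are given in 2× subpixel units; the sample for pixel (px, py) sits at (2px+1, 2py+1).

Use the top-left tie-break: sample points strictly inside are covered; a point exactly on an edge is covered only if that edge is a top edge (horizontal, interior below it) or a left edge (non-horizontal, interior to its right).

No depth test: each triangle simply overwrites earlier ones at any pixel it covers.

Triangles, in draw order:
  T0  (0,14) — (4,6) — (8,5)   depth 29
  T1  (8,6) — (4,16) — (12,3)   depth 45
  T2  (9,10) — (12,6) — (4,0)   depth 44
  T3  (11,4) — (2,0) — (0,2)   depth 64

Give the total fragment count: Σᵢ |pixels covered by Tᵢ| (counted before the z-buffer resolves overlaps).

T0:
  2·area = 28
  edge (0, 14)→(4, 6): d=(4,-8) top-left  bias=+0
  edge (4, 6)→(8, 5): d=(4,-1) top-left  bias=+0
  edge (8, 5)→(0, 14): d=(-8,9) right/bottom  bias=-1
    (2,3)@(5, 7): e=[12,5,11] → █
    (3,3)@(7, 7): e=[28,7,-7] → ·
    (1,4)@(3, 9): e=[4,11,13] → █
    (2,4)@(5, 9): e=[20,13,-5] → ·
    (1,5)@(3, 11): e=[12,19,-3] → ·
  covered (2 px):
    · · · · · ·
    · · · · · ·
    · · · · · ·
    · · █ · · ·
    · █ · · · ·
    · · · · · ·
    · · · · · ·
    · · · · · ·
T1:
  2·area = 28  (B↔C swapped to make it positive)
  edge (8, 6)→(12, 3): d=(4,-3) top-left  bias=+0
  edge (12, 3)→(4, 16): d=(-8,13) right/bottom  bias=-1
  edge (4, 16)→(8, 6): d=(4,-10) top-left  bias=+0
    (4,3)@(9, 7): e=[7,7,14] → █
    (5,3)@(11, 7): e=[13,-19,34] → ·
    (3,4)@(7, 9): e=[9,17,2] → █
    (4,4)@(9, 9): e=[15,-9,22] → ·
    (3,5)@(7, 11): e=[17,1,10] → █
    (4,5)@(9, 11): e=[23,-25,30] → ·
    (3,6)@(7, 13): e=[25,-15,18] → ·
  covered (3 px):
    · · · · · ·
    · · · · · ·
    · · · · · ·
    · · · · █ ·
    · · · █ · ·
    · · · █ · ·
    · · · · · ·
    · · · · · ·
T2:
  2·area = 50  (B↔C swapped to make it positive)
  edge (9, 10)→(4, 0): d=(-5,-10) top-left  bias=+0
  edge (4, 0)→(12, 6): d=(8,6) right/bottom  bias=-1
  edge (12, 6)→(9, 10): d=(-3,4) right/bottom  bias=-1
    (2,0)@(5, 1): e=[5,2,43] → █
    (3,0)@(7, 1): e=[25,-10,35] → ·
    (2,1)@(5, 3): e=[-5,18,37] → ·
    (3,1)@(7, 3): e=[15,6,29] → █
    (4,1)@(9, 3): e=[35,-6,21] → ·
    (3,2)@(7, 5): e=[5,22,23] → █
    (4,2)@(9, 5): e=[25,10,15] → █
    (5,2)@(11, 5): e=[45,-2,7] → ·
    (3,3)@(7, 7): e=[-5,38,17] → ·
    (4,3)@(9, 7): e=[15,26,9] → █
    (5,3)@(11, 7): e=[35,14,1] → █
    (4,4)@(9, 9): e=[5,42,3] → █
  covered (7 px):
    · · █ · · ·
    · · · █ · ·
    · · · █ █ ·
    · · · · █ █
    · · · · █ ·
    · · · · · ·
    · · · · · ·
    · · · · · ·
T3:
  2·area = 26  (B↔C swapped to make it positive)
  edge (11, 4)→(0, 2): d=(-11,-2) top-left  bias=+0
  edge (0, 2)→(2, 0): d=(2,-2) top-left  bias=+0
  edge (2, 0)→(11, 4): d=(9,4) right/bottom  bias=-1
    (0,0)@(1, 1): e=[13,0,13] → █  [on edge]
    (1,0)@(3, 1): e=[17,4,5] → █
    (2,0)@(5, 1): e=[21,8,-3] → ·
    (0,1)@(1, 3): e=[-9,4,31] → ·
    (1,1)@(3, 3): e=[-5,8,23] → ·
    (3,1)@(7, 3): e=[3,16,7] → █
    (4,1)@(9, 3): e=[7,20,-1] → ·
    (3,2)@(7, 5): e=[-19,20,25] → ·
  covered (3 px):
    █ █ · · · ·
    · · · █ · ·
    · · · · · ·
    · · · · · ·
    · · · · · ·
    · · · · · ·
    · · · · · ·
    · · · · · ·

Final: 15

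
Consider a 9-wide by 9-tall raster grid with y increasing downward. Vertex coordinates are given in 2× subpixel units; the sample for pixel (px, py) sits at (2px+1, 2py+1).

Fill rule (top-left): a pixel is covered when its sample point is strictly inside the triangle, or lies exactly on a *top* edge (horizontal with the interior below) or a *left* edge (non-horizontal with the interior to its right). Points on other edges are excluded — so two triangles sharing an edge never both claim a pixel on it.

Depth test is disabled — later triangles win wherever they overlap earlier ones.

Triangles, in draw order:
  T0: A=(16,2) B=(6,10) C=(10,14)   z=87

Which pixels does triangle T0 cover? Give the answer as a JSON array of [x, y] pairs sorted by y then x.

T0:
  2·area = 72  (B↔C swapped to make it positive)
  edge (16, 2)→(10, 14): d=(-6,12) right/bottom  bias=-1
  edge (10, 14)→(6, 10): d=(-4,-4) top-left  bias=+0
  edge (6, 10)→(16, 2): d=(10,-8) top-left  bias=+0
    (7,1)@(15, 3): e=[6,64,2] → X
    (8,1)@(17, 3): e=[-18,72,18] → .
    (0,2)@(1, 5): e=[162,0,-90] → .  [on edge]
    (6,2)@(13, 5): e=[18,48,6] → X
    (7,2)@(15, 5): e=[-6,56,22] → .
    (1,3)@(3, 7): e=[126,0,-54] → .  [on edge]
    (5,3)@(11, 7): e=[30,32,10] → X
    (7,3)@(15, 7): e=[-18,48,42] → .
    (2,4)@(5, 9): e=[90,0,-18] → .  [on edge]
    (4,4)@(9, 9): e=[42,16,14] → X
    (6,4)@(13, 9): e=[-6,32,46] → .
    (3,5)@(7, 11): e=[54,0,18] → X  [on edge]
    (4,6)@(9, 13): e=[18,0,54] → X  [on edge]
    (5,7)@(11, 15): e=[-18,0,90] → .  [on edge]
    (6,8)@(13, 17): e=[-54,0,126] → .  [on edge]
  covered (10 px):
    . . . . . . . . .
    . . . . . . . X .
    . . . . . . X . .
    . . . . . X X . .
    . . . . X X . . .
    . . . X X X . . .
    . . . . X . . . .
    . . . . . . . . .
    . . . . . . . . .

Answer: [[7,1],[6,2],[5,3],[6,3],[4,4],[5,4],[3,5],[4,5],[5,5],[4,6]]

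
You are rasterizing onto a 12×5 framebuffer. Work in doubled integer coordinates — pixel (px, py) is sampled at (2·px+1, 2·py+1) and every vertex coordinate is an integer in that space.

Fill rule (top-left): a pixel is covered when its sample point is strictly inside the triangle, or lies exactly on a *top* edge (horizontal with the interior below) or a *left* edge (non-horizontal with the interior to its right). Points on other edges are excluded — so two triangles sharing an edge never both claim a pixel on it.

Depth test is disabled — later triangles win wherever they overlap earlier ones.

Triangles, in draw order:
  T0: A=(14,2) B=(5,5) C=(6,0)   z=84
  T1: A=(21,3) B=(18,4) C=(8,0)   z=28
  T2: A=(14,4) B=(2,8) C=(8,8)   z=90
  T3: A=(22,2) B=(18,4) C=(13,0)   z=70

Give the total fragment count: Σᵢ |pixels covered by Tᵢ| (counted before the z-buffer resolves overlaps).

T0:
  2·area = 42
  edge (14, 2)→(5, 5): d=(-9,3) right/bottom  bias=-1
  edge (5, 5)→(6, 0): d=(1,-5) top-left  bias=+0
  edge (6, 0)→(14, 2): d=(8,2) right/bottom  bias=-1
    (3,0)@(7, 1): e=[30,6,6] → X
    (4,0)@(9, 1): e=[24,16,2] → X
    (5,0)@(11, 1): e=[18,26,-2] → .
    (8,0)@(17, 1): e=[0,56,-14] → .  [on edge]
    (3,1)@(7, 3): e=[12,8,22] → X
    (5,1)@(11, 3): e=[0,28,14] → .  [on edge]
    (2,2)@(5, 5): e=[0,0,42] → .  [on edge]
    (3,2)@(7, 5): e=[-6,10,38] → .
    (4,2)@(9, 5): e=[-12,20,34] → .
  covered (4 px):
    . . . X X . . . . . . .
    . . . X X . . . . . . .
    . . . . . . . . . . . .
    . . . . . . . . . . . .
    . . . . . . . . . . . .
T1:
  2·area = 22
  edge (21, 3)→(18, 4): d=(-3,1) right/bottom  bias=-1
  edge (18, 4)→(8, 0): d=(-10,-4) top-left  bias=+0
  edge (8, 0)→(21, 3): d=(13,3) right/bottom  bias=-1
    (5,0)@(11, 1): e=[16,2,4] → X
    (6,0)@(13, 1): e=[14,10,-2] → .
    (5,1)@(11, 3): e=[10,-18,30] → .
    (8,1)@(17, 3): e=[4,6,12] → X
    (9,1)@(19, 3): e=[2,14,6] → X
    (10,1)@(21, 3): e=[0,22,0] → .  [on edge]
    (7,2)@(15, 5): e=[0,-22,44] → .  [on edge]
    (8,2)@(17, 5): e=[-2,-14,38] → .
    (9,2)@(19, 5): e=[-4,-6,32] → .
    (4,3)@(9, 7): e=[0,-66,88] → .  [on edge]
    (1,4)@(3, 9): e=[0,-110,132] → .  [on edge]
  covered (3 px):
    . . . . . X . . . . . .
    . . . . . . . . X X . .
    . . . . . . . . . . . .
    . . . . . . . . . . . .
    . . . . . . . . . . . .
T2:
  2·area = 24  (B↔C swapped to make it positive)
  edge (14, 4)→(8, 8): d=(-6,4) right/bottom  bias=-1
  edge (8, 8)→(2, 8): d=(-6,0) right/bottom  bias=-1
  edge (2, 8)→(14, 4): d=(12,-4) top-left  bias=+0
    (11,0)@(23, 1): e=[-18,42,0] → .  [on edge]
    (8,1)@(17, 3): e=[-6,30,0] → .  [on edge]
    (5,2)@(11, 5): e=[6,18,0] → X  [on edge]
    (6,2)@(13, 5): e=[-2,18,8] → .
    (2,3)@(5, 7): e=[18,6,0] → X  [on edge]
    (3,3)@(7, 7): e=[10,6,8] → X
    (4,3)@(9, 7): e=[2,6,16] → X
    (5,3)@(11, 7): e=[-6,6,24] → .
    (2,4)@(5, 9): e=[6,-6,24] → .
    (3,4)@(7, 9): e=[-2,-6,32] → .
    (4,4)@(9, 9): e=[-10,-6,40] → .
  covered (4 px):
    . . . . . . . . . . . .
    . . . . . . . . . . . .
    . . . . . X . . . . . .
    . . X X X . . . . . . .
    . . . . . . . . . . . .
T3:
  2·area = 26
  edge (22, 2)→(18, 4): d=(-4,2) right/bottom  bias=-1
  edge (18, 4)→(13, 0): d=(-5,-4) top-left  bias=+0
  edge (13, 0)→(22, 2): d=(9,2) right/bottom  bias=-1
    (7,0)@(15, 1): e=[18,3,5] → X
    (8,0)@(17, 1): e=[14,11,1] → X
    (9,0)@(19, 1): e=[10,19,-3] → .
    (7,1)@(15, 3): e=[10,-7,23] → .
    (8,1)@(17, 3): e=[6,1,19] → X
    (9,1)@(19, 3): e=[2,9,15] → X
    (10,1)@(21, 3): e=[-2,17,11] → .
    (8,2)@(17, 5): e=[-2,-9,37] → .
    (9,2)@(19, 5): e=[-6,-1,33] → .
  covered (4 px):
    . . . . . . . X X . . .
    . . . . . . . . X X . .
    . . . . . . . . . . . .
    . . . . . . . . . . . .
    . . . . . . . . . . . .

Final: 15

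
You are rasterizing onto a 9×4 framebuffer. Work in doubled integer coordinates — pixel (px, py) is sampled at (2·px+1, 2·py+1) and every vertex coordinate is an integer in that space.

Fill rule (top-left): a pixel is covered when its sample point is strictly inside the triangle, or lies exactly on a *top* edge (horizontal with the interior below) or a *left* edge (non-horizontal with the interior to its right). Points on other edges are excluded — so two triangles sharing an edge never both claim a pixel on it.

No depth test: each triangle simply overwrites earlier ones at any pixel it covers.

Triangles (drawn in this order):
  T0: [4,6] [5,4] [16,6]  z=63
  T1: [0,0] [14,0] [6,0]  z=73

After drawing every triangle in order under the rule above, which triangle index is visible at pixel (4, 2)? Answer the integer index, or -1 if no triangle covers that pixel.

T0:
  2·area = 24
  edge (4, 6)→(5, 4): d=(1,-2) top-left  bias=+0
  edge (5, 4)→(16, 6): d=(11,2) right/bottom  bias=-1
  edge (16, 6)→(4, 6): d=(-12,0) right/bottom  bias=-1
    (2,2)@(5, 5): e=[1,11,12] → X
    (3,2)@(7, 5): e=[5,7,12] → X
    (4,2)@(9, 5): e=[9,3,12] → X
    (5,2)@(11, 5): e=[13,-1,12] → .
    (2,3)@(5, 7): e=[3,33,-12] → .
    (3,3)@(7, 7): e=[7,29,-12] → .
    (4,3)@(9, 7): e=[11,25,-12] → .
  covered (3 px):
    . . . . . . . . .
    . . . . . . . . .
    . . X X X . . . .
    . . . . . . . . .
T1:
  degenerate (2·area = 0) — covers nothing

Z-buffer (winner per pixel, '.' = empty):
  . . . . . . . . .
  . . . . . . . . .
  . . 0 0 0 . . . .
  . . . . . . . . .

Answer: 0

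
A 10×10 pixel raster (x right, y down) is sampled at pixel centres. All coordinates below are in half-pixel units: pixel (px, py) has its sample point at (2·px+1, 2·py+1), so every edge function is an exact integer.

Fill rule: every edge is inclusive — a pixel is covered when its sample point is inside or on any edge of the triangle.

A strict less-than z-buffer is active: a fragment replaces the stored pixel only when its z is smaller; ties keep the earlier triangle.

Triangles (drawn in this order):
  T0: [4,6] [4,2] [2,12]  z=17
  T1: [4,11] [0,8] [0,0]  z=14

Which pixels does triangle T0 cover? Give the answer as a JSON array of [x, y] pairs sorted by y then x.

T0:
  2·area = 8  (B↔C swapped to make it positive)
  edge (4, 6)→(2, 12): d=(-2,6) inclusive
  edge (2, 12)→(4, 2): d=(2,-10) inclusive
  edge (4, 2)→(4, 6): d=(0,4) inclusive
    (2,1)@(5, 3): e=[0,12,-4] → ·  [on edge]
    (1,3)@(3, 7): e=[4,0,4] → #  [on edge]
    (2,3)@(5, 7): e=[-8,20,-4] → ·
    (1,4)@(3, 9): e=[0,4,4] → #  [on edge]
    (2,4)@(5, 9): e=[-12,24,-4] → ·
    (1,5)@(3, 11): e=[-4,8,4] → ·
    (0,7)@(1, 15): e=[0,-4,12] → ·  [on edge]
    (0,8)@(1, 17): e=[-4,0,12] → ·  [on edge]
  covered (2 px):
    · · · · · · · · · ·
    · · · · · · · · · ·
    · · · · · · · · · ·
    · # · · · · · · · ·
    · # · · · · · · · ·
    · · · · · · · · · ·
    · · · · · · · · · ·
    · · · · · · · · · ·
    · · · · · · · · · ·
    · · · · · · · · · ·
T1:
  2·area = 32
  edge (4, 11)→(0, 8): d=(-4,-3) inclusive
  edge (0, 8)→(0, 0): d=(0,-8) inclusive
  edge (0, 0)→(4, 11): d=(4,11) inclusive
    (0,1)@(1, 3): e=[23,8,1] → #
    (1,1)@(3, 3): e=[29,24,-21] → ·
    (0,2)@(1, 5): e=[15,8,9] → #
    (1,2)@(3, 5): e=[21,24,-13] → ·
    (0,3)@(1, 7): e=[7,8,17] → #
    (1,3)@(3, 7): e=[13,24,-5] → ·
    (0,4)@(1, 9): e=[-1,8,25] → ·
    (1,4)@(3, 9): e=[5,24,3] → #
    (2,4)@(5, 9): e=[11,40,-19] → ·
    (1,5)@(3, 11): e=[-3,24,11] → ·
  covered (4 px):
    · · · · · · · · · ·
    # · · · · · · · · ·
    # · · · · · · · · ·
    # · · · · · · · · ·
    · # · · · · · · · ·
    · · · · · · · · · ·
    · · · · · · · · · ·
    · · · · · · · · · ·
    · · · · · · · · · ·
    · · · · · · · · · ·

Answer: [[1,3],[1,4]]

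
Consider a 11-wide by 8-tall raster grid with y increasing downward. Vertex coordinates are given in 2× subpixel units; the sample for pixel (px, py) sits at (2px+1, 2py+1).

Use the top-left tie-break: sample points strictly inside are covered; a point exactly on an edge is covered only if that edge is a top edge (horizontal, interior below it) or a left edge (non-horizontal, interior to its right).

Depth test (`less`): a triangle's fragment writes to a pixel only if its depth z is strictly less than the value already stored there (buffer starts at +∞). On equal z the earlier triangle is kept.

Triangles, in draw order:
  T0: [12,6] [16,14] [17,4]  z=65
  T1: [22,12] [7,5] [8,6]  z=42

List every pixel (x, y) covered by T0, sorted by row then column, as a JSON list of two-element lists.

T0:
  2·area = 48  (B↔C swapped to make it positive)
  edge (12, 6)→(17, 4): d=(5,-2) top-left  bias=+0
  edge (17, 4)→(16, 14): d=(-1,10) right/bottom  bias=-1
  edge (16, 14)→(12, 6): d=(-4,-8) top-left  bias=+0
    (7,2)@(15, 5): e=[1,19,28] → #
    (8,2)@(17, 5): e=[5,-1,44] → ·
    (6,3)@(13, 7): e=[7,37,4] → #
    (8,3)@(17, 7): e=[15,-3,36] → ·
    (6,4)@(13, 9): e=[17,35,-4] → ·
    (7,4)@(15, 9): e=[21,15,12] → #
    (8,4)@(17, 9): e=[25,-5,28] → ·
    (7,5)@(15, 11): e=[31,13,4] → #
    (8,5)@(17, 11): e=[35,-7,20] → ·
    (7,6)@(15, 13): e=[41,11,-4] → ·
  covered (5 px):
    · · · · · · · · · · ·
    · · · · · · · · · · ·
    · · · · · · · # · · ·
    · · · · · · # # · · ·
    · · · · · · · # · · ·
    · · · · · · · # · · ·
    · · · · · · · · · · ·
    · · · · · · · · · · ·
T1:
  2·area = 8  (B↔C swapped to make it positive)
  edge (22, 12)→(8, 6): d=(-14,-6) top-left  bias=+0
  edge (8, 6)→(7, 5): d=(-1,-1) top-left  bias=+0
  edge (7, 5)→(22, 12): d=(15,7) right/bottom  bias=-1
    (1,0)@(3, 1): e=[40,0,-32] → ·  [on edge]
    (0,1)@(1, 3): e=[0,-4,12] → ·  [on edge]
    (2,1)@(5, 3): e=[24,0,-16] → ·  [on edge]
    (3,2)@(7, 5): e=[8,0,0] → ·  [on edge]
    (4,3)@(9, 7): e=[-8,0,16] → ·  [on edge]
    (5,3)@(11, 7): e=[4,2,2] → #
    (6,3)@(13, 7): e=[16,4,-12] → ·
    (5,4)@(11, 9): e=[-24,0,32] → ·  [on edge]
    (7,4)@(15, 9): e=[0,4,4] → #  [on edge]
    (8,4)@(17, 9): e=[12,6,-10] → ·
    (6,5)@(13, 11): e=[-40,0,48] → ·  [on edge]
    (7,5)@(15, 11): e=[-28,2,34] → ·
    (7,6)@(15, 13): e=[-56,0,64] → ·  [on edge]
    (8,7)@(17, 15): e=[-72,0,80] → ·  [on edge]
  covered (2 px):
    · · · · · · · · · · ·
    · · · · · · · · · · ·
    · · · · · · · · · · ·
    · · · · · # · · · · ·
    · · · · · · · # · · ·
    · · · · · · · · · · ·
    · · · · · · · · · · ·
    · · · · · · · · · · ·

Answer: [[7,2],[6,3],[7,3],[7,4],[7,5]]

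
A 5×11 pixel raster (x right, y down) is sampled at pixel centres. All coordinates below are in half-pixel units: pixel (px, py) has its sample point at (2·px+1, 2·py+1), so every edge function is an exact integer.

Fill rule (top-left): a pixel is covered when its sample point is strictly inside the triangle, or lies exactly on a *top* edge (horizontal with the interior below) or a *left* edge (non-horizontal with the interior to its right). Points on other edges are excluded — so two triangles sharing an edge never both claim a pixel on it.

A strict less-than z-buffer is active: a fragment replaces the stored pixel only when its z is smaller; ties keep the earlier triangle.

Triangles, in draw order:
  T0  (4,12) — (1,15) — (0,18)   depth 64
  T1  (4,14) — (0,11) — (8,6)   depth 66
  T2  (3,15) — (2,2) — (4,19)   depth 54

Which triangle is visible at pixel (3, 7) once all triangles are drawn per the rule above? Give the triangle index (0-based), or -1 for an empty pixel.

T0:
  2·area = 6  (B↔C swapped to make it positive)
  edge (4, 12)→(0, 18): d=(-4,6) right/bottom  bias=-1
  edge (0, 18)→(1, 15): d=(1,-3) top-left  bias=+0
  edge (1, 15)→(4, 12): d=(3,-3) top-left  bias=+0
    (2,1)@(5, 3): e=[30,0,-24] → ·  [on edge]
    (4,3)@(9, 7): e=[-10,16,0] → ·  [on edge]
    (1,4)@(3, 9): e=[18,0,-12] → ·  [on edge]
    (3,4)@(7, 9): e=[-6,12,0] → ·  [on edge]
    (2,5)@(5, 11): e=[-2,8,0] → ·  [on edge]
    (1,6)@(3, 13): e=[2,4,0] → █  [on edge]
    (2,6)@(5, 13): e=[-10,10,6] → ·
    (0,7)@(1, 15): e=[6,0,0] → █  [on edge]
    (1,7)@(3, 15): e=[-6,6,6] → ·
    (0,8)@(1, 17): e=[-2,2,6] → ·
  covered (2 px):
    · · · · ·
    · · · · ·
    · · · · ·
    · · · · ·
    · · · · ·
    · · · · ·
    · █ · · ·
    █ · · · ·
    · · · · ·
    · · · · ·
    · · · · ·
T1:
  2·area = 44
  edge (4, 14)→(0, 11): d=(-4,-3) top-left  bias=+0
  edge (0, 11)→(8, 6): d=(8,-5) top-left  bias=+0
  edge (8, 6)→(4, 14): d=(-4,8) right/bottom  bias=-1
    (3,3)@(7, 7): e=[37,3,4] → █
    (4,3)@(9, 7): e=[43,13,-12] → ·
    (2,4)@(5, 9): e=[23,9,12] → █
    (3,4)@(7, 9): e=[29,19,-4] → ·
    (0,5)@(1, 11): e=[3,5,36] → █
    (1,5)@(3, 11): e=[9,15,20] → █
    (3,5)@(7, 11): e=[21,35,-12] → ·
    (0,6)@(1, 13): e=[-5,21,28] → ·
    (1,6)@(3, 13): e=[1,31,12] → █
    (2,6)@(5, 13): e=[7,41,-4] → ·
    (1,7)@(3, 15): e=[-7,47,4] → ·
  covered (6 px):
    · · · · ·
    · · · · ·
    · · · · ·
    · · · █ ·
    · · █ · ·
    █ █ █ · ·
    · █ · · ·
    · · · · ·
    · · · · ·
    · · · · ·
    · · · · ·
T2:
  2·area = 9
  edge (3, 15)→(2, 2): d=(-1,-13) top-left  bias=+0
  edge (2, 2)→(4, 19): d=(2,17) right/bottom  bias=-1
  edge (4, 19)→(3, 15): d=(-1,-4) top-left  bias=+0
    (0,3)@(1, 7): e=[-18,27,0] → ·  [on edge]
    (1,5)@(3, 11): e=[4,1,4] → █
    (2,5)@(5, 11): e=[30,-33,12] → ·
    (1,6)@(3, 13): e=[2,5,2] → █
    (2,6)@(5, 13): e=[28,-29,10] → ·
    (1,7)@(3, 15): e=[0,9,0] → █  [on edge]
    (2,7)@(5, 15): e=[26,-25,8] → ·
    (1,8)@(3, 17): e=[-2,13,-2] → ·
  covered (3 px):
    · · · · ·
    · · · · ·
    · · · · ·
    · · · · ·
    · · · · ·
    · █ · · ·
    · █ · · ·
    · █ · · ·
    · · · · ·
    · · · · ·
    · · · · ·

Z-buffer (winner per pixel, '.' = empty):
  . . . . .
  . . . . .
  . . . . .
  . . . 1 .
  . . 1 . .
  1 2 1 . .
  . 2 . . .
  0 2 . . .
  . . . . .
  . . . . .
  . . . . .

Final: -1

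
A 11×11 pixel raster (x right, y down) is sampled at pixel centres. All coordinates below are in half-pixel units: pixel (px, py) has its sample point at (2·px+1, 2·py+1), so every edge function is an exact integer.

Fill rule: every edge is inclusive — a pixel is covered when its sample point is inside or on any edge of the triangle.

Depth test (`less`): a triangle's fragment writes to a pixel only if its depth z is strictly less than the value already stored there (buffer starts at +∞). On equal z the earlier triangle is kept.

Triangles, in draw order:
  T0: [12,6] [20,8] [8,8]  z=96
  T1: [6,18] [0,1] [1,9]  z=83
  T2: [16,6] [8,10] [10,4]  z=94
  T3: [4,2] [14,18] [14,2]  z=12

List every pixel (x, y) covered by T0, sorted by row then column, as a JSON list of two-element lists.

T0:
  2·area = 24
  edge (12, 6)→(20, 8): d=(8,2) inclusive
  edge (20, 8)→(8, 8): d=(-12,0) inclusive
  edge (8, 8)→(12, 6): d=(4,-2) inclusive
    (5,3)@(11, 7): e=[10,12,2] → █
    (6,3)@(13, 7): e=[6,12,6] → █
    (7,3)@(15, 7): e=[2,12,10] → █
    (8,3)@(17, 7): e=[-2,12,14] → ·
    (5,4)@(11, 9): e=[26,-12,10] → ·
    (6,4)@(13, 9): e=[22,-12,14] → ·
    (7,4)@(15, 9): e=[18,-12,18] → ·
  covered (3 px):
    · · · · · · · · · · ·
    · · · · · · · · · · ·
    · · · · · · · · · · ·
    · · · · · █ █ █ · · ·
    · · · · · · · · · · ·
    · · · · · · · · · · ·
    · · · · · · · · · · ·
    · · · · · · · · · · ·
    · · · · · · · · · · ·
    · · · · · · · · · · ·
    · · · · · · · · · · ·
T1:
  2·area = 31  (B↔C swapped to make it positive)
  edge (6, 18)→(1, 9): d=(-5,-9) inclusive
  edge (1, 9)→(0, 1): d=(-1,-8) inclusive
  edge (0, 1)→(6, 18): d=(6,17) inclusive
    (0,2)@(1, 5): e=[20,4,7] → █
    (1,2)@(3, 5): e=[38,20,-27] → ·
    (0,3)@(1, 7): e=[10,2,19] → █
    (1,3)@(3, 7): e=[28,18,-15] → ·
    (0,4)@(1, 9): e=[0,0,31] → █  [on edge]
    (1,4)@(3, 9): e=[18,16,-3] → ·
    (0,5)@(1, 11): e=[-10,-2,43] → ·
    (1,5)@(3, 11): e=[8,14,9] → █
    (2,5)@(5, 11): e=[26,30,-25] → ·
    (1,6)@(3, 13): e=[-2,12,21] → ·
  covered (4 px):
    · · · · · · · · · · ·
    · · · · · · · · · · ·
    █ · · · · · · · · · ·
    █ · · · · · · · · · ·
    █ · · · · · · · · · ·
    · █ · · · · · · · · ·
    · · · · · · · · · · ·
    · · · · · · · · · · ·
    · · · · · · · · · · ·
    · · · · · · · · · · ·
    · · · · · · · · · · ·
T2:
  2·area = 40
  edge (16, 6)→(8, 10): d=(-8,4) inclusive
  edge (8, 10)→(10, 4): d=(2,-6) inclusive
  edge (10, 4)→(16, 6): d=(6,2) inclusive
    (0,0)@(1, 1): e=[100,-60,0] → ·  [on edge]
    (5,0)@(11, 1): e=[60,0,-20] → ·  [on edge]
    (3,1)@(7, 3): e=[60,-20,0] → ·  [on edge]
    (5,2)@(11, 5): e=[28,8,4] → █
    (6,2)@(13, 5): e=[20,20,0] → █  [on edge]
    (7,2)@(15, 5): e=[12,32,-4] → ·
    (4,3)@(9, 7): e=[20,0,20] → █  [on edge]
    (7,3)@(15, 7): e=[-4,36,8] → ·
    (9,3)@(19, 7): e=[-20,60,0] → ·  [on edge]
    (4,4)@(9, 9): e=[4,4,32] → █
    (5,4)@(11, 9): e=[-4,16,28] → ·
    (6,4)@(13, 9): e=[-12,28,24] → ·
    (3,6)@(7, 13): e=[-20,0,60] → ·  [on edge]
    (2,9)@(5, 19): e=[-60,0,100] → ·  [on edge]
  covered (6 px):
    · · · · · · · · · · ·
    · · · · · · · · · · ·
    · · · · · █ █ · · · ·
    · · · · █ █ █ · · · ·
    · · · · █ · · · · · ·
    · · · · · · · · · · ·
    · · · · · · · · · · ·
    · · · · · · · · · · ·
    · · · · · · · · · · ·
    · · · · · · · · · · ·
    · · · · · · · · · · ·
T3:
  2·area = 160  (B↔C swapped to make it positive)
  edge (4, 2)→(14, 2): d=(10,0) inclusive
  edge (14, 2)→(14, 18): d=(0,16) inclusive
  edge (14, 18)→(4, 2): d=(-10,-16) inclusive
    (2,1)@(5, 3): e=[10,144,6] → █
    (3,1)@(7, 3): e=[10,112,38] → █
    (4,1)@(9, 3): e=[10,80,70] → █
    (5,1)@(11, 3): e=[10,48,102] → █
    (6,1)@(13, 3): e=[10,16,134] → █
    (7,1)@(15, 3): e=[10,-16,166] → ·
    (2,2)@(5, 5): e=[30,144,-14] → ·
    (3,2)@(7, 5): e=[30,112,18] → █
    (7,2)@(15, 5): e=[30,-16,146] → ·
    (3,3)@(7, 7): e=[50,112,-2] → ·
    (4,3)@(9, 7): e=[50,80,30] → █
    (7,3)@(15, 7): e=[50,-16,126] → ·
  covered (20 px):
    · · · · · · · · · · ·
    · · █ █ █ █ █ · · · ·
    · · · █ █ █ █ · · · ·
    · · · · █ █ █ · · · ·
    · · · · █ █ █ · · · ·
    · · · · · █ █ · · · ·
    · · · · · █ █ · · · ·
    · · · · · · █ · · · ·
    · · · · · · · · · · ·
    · · · · · · · · · · ·
    · · · · · · · · · · ·

Result: [[5,3],[6,3],[7,3]]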